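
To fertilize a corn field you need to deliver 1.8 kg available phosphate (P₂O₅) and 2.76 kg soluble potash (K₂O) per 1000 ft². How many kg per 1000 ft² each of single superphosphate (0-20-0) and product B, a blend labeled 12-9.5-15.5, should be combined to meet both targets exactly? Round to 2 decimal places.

0.54 kg single superphosphate, 17.81 kg product B

Let a = kg of single superphosphate, b = kg of product B (per 1000 ft²).
P₂O₅: 0.2·a + 0.095·b = 1.8
K₂O: 0·a + 0.155·b = 2.76
Solving simultaneously: a = 0.541935, b = 17.8065.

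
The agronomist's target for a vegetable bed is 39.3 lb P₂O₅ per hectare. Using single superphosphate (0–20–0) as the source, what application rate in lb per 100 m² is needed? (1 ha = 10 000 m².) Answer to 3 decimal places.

Product per hectare = 39.3 / 20% = 196.5 lb.
Convert to per 100 m²: 196.5 × 0.01 = 1.965 lb.

1.965 lb of product per hundred sq m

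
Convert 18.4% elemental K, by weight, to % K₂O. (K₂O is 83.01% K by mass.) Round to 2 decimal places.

22.17% K₂O

%K₂O = 18.4 / 0.8301 = 22.166%.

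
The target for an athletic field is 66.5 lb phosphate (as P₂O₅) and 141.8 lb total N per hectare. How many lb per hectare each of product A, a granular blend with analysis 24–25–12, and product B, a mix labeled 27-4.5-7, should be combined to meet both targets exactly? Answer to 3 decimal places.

204.127 lb product A, 343.739 lb product B

With a, b = lb per hectare of product A and product B:
P₂O₅: 0.25·a + 0.045·b = 66.5
N: 0.24·a + 0.27·b = 141.8
Solving simultaneously: a = 204.12698, b = 343.73898.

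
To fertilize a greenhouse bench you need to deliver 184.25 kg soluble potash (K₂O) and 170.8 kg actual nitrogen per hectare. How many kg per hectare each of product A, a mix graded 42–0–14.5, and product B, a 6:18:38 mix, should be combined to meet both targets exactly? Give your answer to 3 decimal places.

Let a = kg of product A, b = kg of product B (per hectare).
K₂O: 0.145·a + 0.38·b = 184.25
N: 0.42·a + 0.06·b = 170.8
Eliminate a: (row1) − 0.145/0.42·(row2) → 0.359286·b = 125.283, so b = 348.7011.
Back-substitute: a = (184.25 − 0.38·348.7011) / 0.145 = 356.8522.

356.852 kg product A, 348.701 kg product B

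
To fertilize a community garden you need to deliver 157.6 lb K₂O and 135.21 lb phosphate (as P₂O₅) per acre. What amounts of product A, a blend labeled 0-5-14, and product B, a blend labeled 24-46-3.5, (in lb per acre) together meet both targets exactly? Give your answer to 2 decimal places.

With a, b = lb per acre of product A and product B:
K₂O: 0.14·a + 0.035·b = 157.6
P₂O₅: 0.05·a + 0.46·b = 135.21
From row1: a = (157.6 − 0.035·b) / 0.14.
Into row2: 0.05·(157.6 − 0.035·b)/0.14 + 0.46·b = 135.21 → b = 176.367, a = 1081.623.

1081.62 lb product A, 176.37 lb product B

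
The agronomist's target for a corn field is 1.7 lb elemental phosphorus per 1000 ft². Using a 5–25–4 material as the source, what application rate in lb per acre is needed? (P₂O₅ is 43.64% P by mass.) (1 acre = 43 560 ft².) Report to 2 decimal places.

As P₂O₅: 1.7 / 0.4364 = 3.89551 lb per 1000 ft².
Product per 1000 ft² = 3.89551 / 25% = 15.582 lb.
Convert to per acre: 15.582 × 43.56 = 678.753 lb.

678.75 lb of product per acre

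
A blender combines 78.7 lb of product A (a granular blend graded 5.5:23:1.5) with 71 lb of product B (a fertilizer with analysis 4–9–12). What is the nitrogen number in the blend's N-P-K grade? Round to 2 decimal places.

4.79% N

Total mass = 78.7 + 71 = 149.7 lb.
N mass = 5.5%×78.7 + 4%×71 = 7.1685 lb.
% N = 7.1685 / 149.7 = 4.78858%.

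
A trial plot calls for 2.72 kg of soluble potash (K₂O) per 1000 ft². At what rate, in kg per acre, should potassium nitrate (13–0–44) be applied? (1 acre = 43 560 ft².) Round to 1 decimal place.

Product per 1000 ft² = 2.72 / 44% = 6.18182 kg.
Convert to per acre: 6.18182 × 43.56 = 269.28 kg.

269.3 kg of product per acre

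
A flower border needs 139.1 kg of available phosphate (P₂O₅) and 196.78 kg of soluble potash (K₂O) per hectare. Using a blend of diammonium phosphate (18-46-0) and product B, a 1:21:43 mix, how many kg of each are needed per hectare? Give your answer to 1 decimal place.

93.5 kg diammonium phosphate, 457.6 kg product B

Let a = kg of diammonium phosphate, b = kg of product B (per hectare).
P₂O₅: 0.46·a + 0.21·b = 139.1
K₂O: 0·a + 0.43·b = 196.78
Solving simultaneously: a = 93.4742, b = 457.628.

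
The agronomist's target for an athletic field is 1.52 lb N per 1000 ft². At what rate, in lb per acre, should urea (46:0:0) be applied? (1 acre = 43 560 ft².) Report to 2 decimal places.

Product per 1000 ft² = 1.52 / 46% = 3.30435 lb.
Convert to per acre: 3.30435 × 43.56 = 143.937 lb.

143.94 lb of product per acre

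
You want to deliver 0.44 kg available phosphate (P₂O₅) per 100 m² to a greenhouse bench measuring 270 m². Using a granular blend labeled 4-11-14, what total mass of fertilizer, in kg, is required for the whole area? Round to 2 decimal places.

Product per 100 m² = 0.44 / 11% = 4 kg.
Total product = 4 × 270 / 100 = 10.8 kg.

10.80 kg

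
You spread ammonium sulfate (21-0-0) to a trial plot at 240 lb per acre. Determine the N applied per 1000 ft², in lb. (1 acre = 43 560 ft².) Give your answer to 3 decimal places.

nitrogen per acre = 240 × 21% = 50.4 lb.
Convert to per 1000 ft²: 50.4 × 0.0229568 = 1.15702 lb.

1.157 lb N per thousand sq ft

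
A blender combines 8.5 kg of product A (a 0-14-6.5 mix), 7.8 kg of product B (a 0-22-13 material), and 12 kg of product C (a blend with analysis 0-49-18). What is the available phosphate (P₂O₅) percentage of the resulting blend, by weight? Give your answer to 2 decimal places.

31.05% P₂O₅

Total mass = 8.5 + 7.8 + 12 = 28.3 kg.
P₂O₅ mass = 14%×8.5 + 22%×7.8 + 49%×12 = 8.786 kg.
% P₂O₅ = 8.786 / 28.3 = 31.0459%.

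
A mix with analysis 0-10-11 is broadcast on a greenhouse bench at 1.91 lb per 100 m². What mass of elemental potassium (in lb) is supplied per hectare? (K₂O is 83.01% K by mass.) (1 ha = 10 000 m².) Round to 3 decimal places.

K₂O per 100 m² = 1.91 × 11% = 0.2101 lb.
Elemental K = 0.2101 × 0.8301 = 0.174404 lb per 100 m².
Convert to per hectare: 0.174404 × 100 = 17.4404 lb.

17.440 lb K per hectare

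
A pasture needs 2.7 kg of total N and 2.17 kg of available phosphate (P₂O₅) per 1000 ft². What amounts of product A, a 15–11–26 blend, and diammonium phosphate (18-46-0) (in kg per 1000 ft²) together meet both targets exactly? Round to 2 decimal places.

17.30 kg product A, 0.58 kg diammonium phosphate

With a, b = kg per 1000 ft² of product A and diammonium phosphate:
N: 0.15·a + 0.18·b = 2.7
P₂O₅: 0.11·a + 0.46·b = 2.17
From row1: a = (2.7 − 0.18·b) / 0.15.
Into row2: 0.11·(2.7 − 0.18·b)/0.15 + 0.46·b = 2.17 → b = 0.579268, a = 17.3049.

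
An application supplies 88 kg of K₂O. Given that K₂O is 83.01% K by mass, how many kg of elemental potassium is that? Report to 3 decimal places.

73.049 kg K

K = 88 × 0.8301 = 73.0488 kg.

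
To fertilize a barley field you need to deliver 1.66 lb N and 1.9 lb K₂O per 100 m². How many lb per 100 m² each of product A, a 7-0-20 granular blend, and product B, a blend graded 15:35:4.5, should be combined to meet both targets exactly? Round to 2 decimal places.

7.83 lb product A, 7.41 lb product B

Let a = lb of product A, b = lb of product B (per 100 m²).
N: 0.07·a + 0.15·b = 1.66
K₂O: 0.2·a + 0.045·b = 1.9
From row1: a = (1.66 − 0.15·b) / 0.07.
Into row2: 0.2·(1.66 − 0.15·b)/0.07 + 0.045·b = 1.9 → b = 7.41155, a = 7.8324.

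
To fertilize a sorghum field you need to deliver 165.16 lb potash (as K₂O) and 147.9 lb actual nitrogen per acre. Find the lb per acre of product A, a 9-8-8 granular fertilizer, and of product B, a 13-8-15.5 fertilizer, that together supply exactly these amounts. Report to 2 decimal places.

Per-acre balance (a = product A, b = product B):
K₂O: 0.08·a + 0.155·b = 165.16
N: 0.09·a + 0.13·b = 147.9
Eliminate b: (row1) − 0.155/0.13·(row2) → -0.0273077·a = -11.1823, so a = 409.493.
Then b = (147.9 − 0.09·409.493) / 0.13 = 854.197.

409.49 lb product A, 854.20 lb product B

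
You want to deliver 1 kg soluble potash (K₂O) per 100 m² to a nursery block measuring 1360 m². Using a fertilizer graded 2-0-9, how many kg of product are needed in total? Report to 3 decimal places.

Product per 100 m² = 1 / 9% = 11.1111 kg.
Total product = 11.1111 × 1360 / 100 = 151.1111 kg.

151.111 kg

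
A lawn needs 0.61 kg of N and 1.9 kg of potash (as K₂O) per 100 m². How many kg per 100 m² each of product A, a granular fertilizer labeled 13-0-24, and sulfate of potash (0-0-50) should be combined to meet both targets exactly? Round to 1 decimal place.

4.7 kg product A, 1.5 kg sulfate of potash

Per-100 m² balance (a = product A, b = sulfate of potash):
N: 0.13·a + 0·b = 0.61
K₂O: 0.24·a + 0.5·b = 1.9
Solving simultaneously: a = 4.69231, b = 1.54769.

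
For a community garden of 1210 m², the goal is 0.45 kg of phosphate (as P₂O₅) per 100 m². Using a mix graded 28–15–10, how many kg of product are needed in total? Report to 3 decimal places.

36.300 kg

Product per 100 m² = 0.45 / 15% = 3 kg.
Total product = 3 × 1210 / 100 = 36.3 kg.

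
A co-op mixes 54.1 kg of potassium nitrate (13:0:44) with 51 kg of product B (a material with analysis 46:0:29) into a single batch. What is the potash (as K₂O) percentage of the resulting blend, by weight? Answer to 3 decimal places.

Total mass = 54.1 + 51 = 105.1 kg.
K₂O mass = 44%×54.1 + 29%×51 = 38.594 kg.
% K₂O = 38.594 / 105.1 = 36.7212%.

36.721% K₂O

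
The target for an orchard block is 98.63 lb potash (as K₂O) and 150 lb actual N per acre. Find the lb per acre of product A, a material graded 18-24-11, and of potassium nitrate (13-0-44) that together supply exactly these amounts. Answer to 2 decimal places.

With a, b = lb per acre of product A and potassium nitrate:
K₂O: 0.11·a + 0.44·b = 98.63
N: 0.18·a + 0.13·b = 150
Eliminate a: (row1) − 0.11/0.18·(row2) → 0.360556·b = 6.96333, so b = 19.3128.
Back-substitute: a = (98.63 − 0.44·19.3128) / 0.11 = 819.385.

819.39 lb product A, 19.31 lb potassium nitrate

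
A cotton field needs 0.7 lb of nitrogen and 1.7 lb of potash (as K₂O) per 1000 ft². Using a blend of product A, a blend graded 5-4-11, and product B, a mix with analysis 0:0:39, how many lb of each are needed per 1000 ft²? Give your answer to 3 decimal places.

Per-1000 ft² balance (a = product A, b = product B):
N: 0.05·a + 0·b = 0.7
K₂O: 0.11·a + 0.39·b = 1.7
Solving simultaneously: a = 14, b = 0.410256.

14.000 lb product A, 0.410 lb product B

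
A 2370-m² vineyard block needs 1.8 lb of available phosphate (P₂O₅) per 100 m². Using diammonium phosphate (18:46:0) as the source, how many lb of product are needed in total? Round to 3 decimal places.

92.739 lb

Product per 100 m² = 1.8 / 46% = 3.91304 lb.
Total product = 3.91304 × 2370 / 100 = 92.7391 lb.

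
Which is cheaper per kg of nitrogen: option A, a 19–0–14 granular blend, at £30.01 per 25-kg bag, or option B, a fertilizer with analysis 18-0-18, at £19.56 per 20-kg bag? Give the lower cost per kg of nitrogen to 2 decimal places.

option A: N per bag = 25 × 19% = 4.75 kg; cost = 30.01 / 4.75 = £6.3179/kg N.
option B: N per bag = 20 × 18% = 3.6 kg; cost = 19.56 / 3.6 = £5.4333/kg N.
option B is cheaper.

£5.43 per kg N (option B)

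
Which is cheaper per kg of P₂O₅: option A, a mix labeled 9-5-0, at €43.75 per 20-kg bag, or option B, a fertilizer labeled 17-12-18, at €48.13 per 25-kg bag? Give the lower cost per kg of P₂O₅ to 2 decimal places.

€16.04 per kg P₂O₅ (option B)

option A: P₂O₅ per bag = 20 × 5% = 1 kg; cost = 43.75 / 1 = €43.7500/kg P₂O₅.
option B: P₂O₅ per bag = 25 × 12% = 3 kg; cost = 48.13 / 3 = €16.0433/kg P₂O₅.
option B is cheaper.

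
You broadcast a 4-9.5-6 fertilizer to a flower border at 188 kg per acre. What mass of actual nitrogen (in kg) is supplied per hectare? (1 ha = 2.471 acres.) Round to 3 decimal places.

18.582 kg N per hectare

nitrogen per acre = 188 × 4% = 7.52 kg.
Convert to per hectare: 7.52 × 2.471 = 18.5819 kg.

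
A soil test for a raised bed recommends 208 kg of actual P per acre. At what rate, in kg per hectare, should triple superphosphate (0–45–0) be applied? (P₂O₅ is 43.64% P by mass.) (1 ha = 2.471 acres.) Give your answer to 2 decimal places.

2617.21 kg of product per hectare

As P₂O₅: 208 / 0.4364 = 476.627 kg per acre.
Product per acre = 476.627 / 45% = 1059.17 kg.
Convert to per hectare: 1059.17 × 2.471 = 2617.212 kg.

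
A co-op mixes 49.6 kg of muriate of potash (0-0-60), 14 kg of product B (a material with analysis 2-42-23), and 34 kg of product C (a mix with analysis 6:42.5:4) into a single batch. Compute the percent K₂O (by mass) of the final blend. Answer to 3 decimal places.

35.184% K₂O

Total mass = 49.6 + 14 + 34 = 97.6 kg.
K₂O mass = 60%×49.6 + 23%×14 + 4%×34 = 34.34 kg.
% K₂O = 34.34 / 97.6 = 35.1844%.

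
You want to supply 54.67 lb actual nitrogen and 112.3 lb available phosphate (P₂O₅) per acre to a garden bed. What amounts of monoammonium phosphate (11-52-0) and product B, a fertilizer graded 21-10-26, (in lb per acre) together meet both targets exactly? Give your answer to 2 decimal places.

184.48 lb monoammonium phosphate, 163.70 lb product B

Per-acre balance (a = monoammonium phosphate, b = product B):
N: 0.11·a + 0.21·b = 54.67
P₂O₅: 0.52·a + 0.1·b = 112.3
From row1: a = (54.67 − 0.21·b) / 0.11.
Into row2: 0.52·(54.67 − 0.21·b)/0.11 + 0.1·b = 112.3 → b = 163.701, a = 184.481.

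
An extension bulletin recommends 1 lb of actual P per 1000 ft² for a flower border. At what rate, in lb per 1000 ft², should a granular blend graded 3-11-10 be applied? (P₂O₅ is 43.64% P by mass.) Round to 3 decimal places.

As P₂O₅: 1 / 0.4364 = 2.29148 lb per 1000 ft².
Product per 1000 ft² = 2.29148 / 11% = 20.8316 lb.

20.832 lb of product per thousand sq ft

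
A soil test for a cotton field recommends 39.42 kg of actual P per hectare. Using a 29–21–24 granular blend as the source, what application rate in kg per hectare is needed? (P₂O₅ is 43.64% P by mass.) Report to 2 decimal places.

As P₂O₅: 39.42 / 0.4364 = 90.33 kg per hectare.
Product per hectare = 90.33 / 21% = 430.143 kg.

430.14 kg of product per hectare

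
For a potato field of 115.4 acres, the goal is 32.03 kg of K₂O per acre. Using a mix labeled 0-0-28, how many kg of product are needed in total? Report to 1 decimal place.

13200.9 kg

Product per acre = 32.03 / 28% = 114.393 kg.
Total product = 114.393 × 115.4 = 13200.94 kg.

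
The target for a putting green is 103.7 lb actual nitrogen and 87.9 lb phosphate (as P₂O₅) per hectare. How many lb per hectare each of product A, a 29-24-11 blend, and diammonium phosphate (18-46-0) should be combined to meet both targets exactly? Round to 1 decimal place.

353.4 lb product A, 6.7 lb diammonium phosphate

With a, b = lb per hectare of product A and diammonium phosphate:
N: 0.29·a + 0.18·b = 103.7
P₂O₅: 0.24·a + 0.46·b = 87.9
Eliminate b: (row1) − 0.18/0.46·(row2) → 0.196087·a = 69.3043, so a = 353.437.
Then b = (87.9 − 0.24·353.437) / 0.46 = 6.68514.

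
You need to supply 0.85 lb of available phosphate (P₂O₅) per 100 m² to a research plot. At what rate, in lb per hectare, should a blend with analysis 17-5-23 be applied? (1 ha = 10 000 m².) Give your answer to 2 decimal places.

1700.00 lb of product per hectare

Product per 100 m² = 0.85 / 5% = 17 lb.
Convert to per hectare: 17 × 100 = 1700 lb.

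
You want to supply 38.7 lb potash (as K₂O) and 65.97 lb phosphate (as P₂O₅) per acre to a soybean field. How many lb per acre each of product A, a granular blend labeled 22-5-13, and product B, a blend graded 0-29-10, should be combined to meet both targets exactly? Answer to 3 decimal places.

141.468 lb product A, 203.092 lb product B

With a, b = lb per acre of product A and product B:
K₂O: 0.13·a + 0.1·b = 38.7
P₂O₅: 0.05·a + 0.29·b = 65.97
Eliminate a: (row1) − 0.13/0.05·(row2) → -0.654·b = -132.822, so b = 203.0917.
Back-substitute: a = (38.7 − 0.1·203.0917) / 0.13 = 141.4679.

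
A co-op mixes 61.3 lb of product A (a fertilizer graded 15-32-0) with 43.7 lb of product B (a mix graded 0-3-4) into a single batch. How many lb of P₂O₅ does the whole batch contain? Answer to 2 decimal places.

P₂O₅ mass = 32%×61.3 + 3%×43.7 = 20.927 lb.

20.93 lb P₂O₅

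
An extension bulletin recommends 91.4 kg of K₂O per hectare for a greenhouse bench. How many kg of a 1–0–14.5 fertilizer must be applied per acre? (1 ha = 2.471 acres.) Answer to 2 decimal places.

Product per hectare = 91.4 / 14.5% = 630.345 kg.
Convert to per acre: 630.345 × 0.404694 = 255.097 kg.

255.10 kg of product per acre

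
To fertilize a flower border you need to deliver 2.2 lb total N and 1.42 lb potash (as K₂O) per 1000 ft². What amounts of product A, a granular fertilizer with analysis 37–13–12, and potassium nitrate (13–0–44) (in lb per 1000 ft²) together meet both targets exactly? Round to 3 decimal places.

5.322 lb product A, 1.776 lb potassium nitrate

Let a = lb of product A, b = lb of potassium nitrate (per 1000 ft²).
N: 0.37·a + 0.13·b = 2.2
K₂O: 0.12·a + 0.44·b = 1.42
From row1: a = (2.2 − 0.13·b) / 0.37.
Into row2: 0.12·(2.2 − 0.13·b)/0.37 + 0.44·b = 1.42 → b = 1.77582, a = 5.32201.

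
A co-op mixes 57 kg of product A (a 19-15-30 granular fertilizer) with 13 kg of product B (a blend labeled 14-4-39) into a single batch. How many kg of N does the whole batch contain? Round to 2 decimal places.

N mass = 19%×57 + 14%×13 = 12.65 kg.

12.65 kg N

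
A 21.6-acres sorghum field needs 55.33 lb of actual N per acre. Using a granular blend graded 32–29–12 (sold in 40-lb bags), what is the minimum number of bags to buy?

94 bags

Product per acre = 55.33 / 32% = 172.906 lb.
Total product = 172.906 × 21.6 = 3734.78 lb.
Bags = ⌈3734.78 / 40⌉ = 94.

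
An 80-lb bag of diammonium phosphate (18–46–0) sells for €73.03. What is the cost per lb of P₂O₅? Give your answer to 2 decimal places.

P₂O₅ in bag = 80 × 46% = 36.8 lb.
Cost per lb P₂O₅ = €73.03 / 36.8 = €1.9845.

€1.98 per lb P₂O₅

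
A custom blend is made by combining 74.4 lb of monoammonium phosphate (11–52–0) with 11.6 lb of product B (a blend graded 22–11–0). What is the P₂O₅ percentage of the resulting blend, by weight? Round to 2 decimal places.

46.47% P₂O₅

Total mass = 74.4 + 11.6 = 86 lb.
P₂O₅ mass = 52%×74.4 + 11%×11.6 = 39.964 lb.
% P₂O₅ = 39.964 / 86 = 46.4698%.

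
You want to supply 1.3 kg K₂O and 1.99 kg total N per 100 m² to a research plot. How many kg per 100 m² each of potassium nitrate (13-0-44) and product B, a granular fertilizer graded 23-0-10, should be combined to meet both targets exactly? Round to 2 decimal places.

1.13 kg potassium nitrate, 8.01 kg product B

Per-100 m² balance (a = potassium nitrate, b = product B):
K₂O: 0.44·a + 0.1·b = 1.3
N: 0.13·a + 0.23·b = 1.99
Eliminate a: (row1) − 0.44/0.13·(row2) → -0.678462·b = -5.43538, so b = 8.01134.
Back-substitute: a = (1.3 − 0.1·8.01134) / 0.44 = 1.13379.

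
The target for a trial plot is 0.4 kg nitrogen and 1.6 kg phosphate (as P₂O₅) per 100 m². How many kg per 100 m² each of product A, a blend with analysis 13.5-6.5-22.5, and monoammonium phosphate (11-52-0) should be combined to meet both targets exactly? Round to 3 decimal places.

With a, b = kg per 100 m² of product A and monoammonium phosphate:
N: 0.135·a + 0.11·b = 0.4
P₂O₅: 0.065·a + 0.52·b = 1.6
Eliminate b: (row1) − 0.11/0.52·(row2) → 0.12125·a = 0.0615385, so a = 0.507534.
Then b = (1.6 − 0.065·0.507534) / 0.52 = 3.01348.

0.508 kg product A, 3.013 kg monoammonium phosphate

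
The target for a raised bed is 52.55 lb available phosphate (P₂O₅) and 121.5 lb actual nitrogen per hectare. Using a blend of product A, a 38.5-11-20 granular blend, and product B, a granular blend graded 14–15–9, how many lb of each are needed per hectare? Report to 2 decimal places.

256.62 lb product A, 162.14 lb product B

With a, b = lb per hectare of product A and product B:
P₂O₅: 0.11·a + 0.15·b = 52.55
N: 0.385·a + 0.14·b = 121.5
Eliminate b: (row1) − 0.15/0.14·(row2) → -0.3025·a = -77.6286, so a = 256.623.
Then b = (121.5 − 0.385·256.623) / 0.14 = 162.143.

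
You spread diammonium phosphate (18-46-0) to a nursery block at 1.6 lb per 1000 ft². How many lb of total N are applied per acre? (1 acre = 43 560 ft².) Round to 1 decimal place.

nitrogen per 1000 ft² = 1.6 × 18% = 0.288 lb.
Convert to per acre: 0.288 × 43.56 = 12.5453 lb.

12.5 lb N per acre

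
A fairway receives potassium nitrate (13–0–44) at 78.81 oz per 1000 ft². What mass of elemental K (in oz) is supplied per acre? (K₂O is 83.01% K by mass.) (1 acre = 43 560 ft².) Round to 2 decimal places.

1253.87 oz K per acre

K₂O per 1000 ft² = 78.81 × 44% = 34.6764 oz.
Elemental K = 34.6764 × 0.8301 = 28.7849 oz per 1000 ft².
Convert to per acre: 28.7849 × 43.56 = 1253.869 oz.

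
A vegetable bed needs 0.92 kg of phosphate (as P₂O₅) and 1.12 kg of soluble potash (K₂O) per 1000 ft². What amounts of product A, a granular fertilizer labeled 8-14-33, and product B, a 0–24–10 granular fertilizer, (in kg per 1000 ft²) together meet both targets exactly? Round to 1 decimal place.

2.7 kg product A, 2.3 kg product B

Per-1000 ft² balance (a = product A, b = product B):
P₂O₅: 0.14·a + 0.24·b = 0.92
K₂O: 0.33·a + 0.1·b = 1.12
Eliminate b: (row1) − 0.24/0.1·(row2) → -0.652·a = -1.768, so a = 2.71166.
Then b = (1.12 − 0.33·2.71166) / 0.1 = 2.25153.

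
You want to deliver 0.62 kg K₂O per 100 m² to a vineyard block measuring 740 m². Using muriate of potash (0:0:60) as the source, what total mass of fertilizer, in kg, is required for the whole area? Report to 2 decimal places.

Product per 100 m² = 0.62 / 60% = 1.03333 kg.
Total product = 1.03333 × 740 / 100 = 7.64667 kg.

7.65 kg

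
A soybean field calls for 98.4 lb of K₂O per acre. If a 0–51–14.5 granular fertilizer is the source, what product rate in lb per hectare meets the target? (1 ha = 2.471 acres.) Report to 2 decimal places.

1676.87 lb of product per hectare

Product per acre = 98.4 / 14.5% = 678.621 lb.
Convert to per hectare: 678.621 × 2.471 = 1676.872 lb.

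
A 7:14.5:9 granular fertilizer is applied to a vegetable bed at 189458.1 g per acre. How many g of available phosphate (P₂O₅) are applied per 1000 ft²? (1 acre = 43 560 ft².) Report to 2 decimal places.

P₂O₅ per acre = 189458.1 × 14.5% = 27471.4 g.
Convert to per 1000 ft²: 27471.4 × 0.0229568 = 630.657 g.

630.66 g P₂O₅ per thousand sq ft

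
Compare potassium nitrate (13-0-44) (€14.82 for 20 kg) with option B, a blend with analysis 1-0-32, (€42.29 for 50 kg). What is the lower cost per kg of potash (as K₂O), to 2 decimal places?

potassium nitrate: K₂O per bag = 20 × 44% = 8.8 kg; cost = 14.82 / 8.8 = €1.6841/kg K₂O.
option B: K₂O per bag = 50 × 32% = 16 kg; cost = 42.29 / 16 = €2.6431/kg K₂O.
potassium nitrate is cheaper.

€1.68 per kg K₂O (potassium nitrate)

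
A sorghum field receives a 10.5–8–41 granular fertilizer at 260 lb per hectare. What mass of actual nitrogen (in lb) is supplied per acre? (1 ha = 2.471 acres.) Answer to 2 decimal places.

nitrogen per hectare = 260 × 10.5% = 27.3 lb.
Convert to per acre: 27.3 × 0.404694 = 11.0482 lb.

11.05 lb N per acre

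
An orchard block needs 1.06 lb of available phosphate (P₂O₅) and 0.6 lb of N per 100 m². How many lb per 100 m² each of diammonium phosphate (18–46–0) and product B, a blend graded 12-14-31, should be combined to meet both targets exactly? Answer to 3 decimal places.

1.440 lb diammonium phosphate, 2.840 lb product B

With a, b = lb per 100 m² of diammonium phosphate and product B:
P₂O₅: 0.46·a + 0.14·b = 1.06
N: 0.18·a + 0.12·b = 0.6
Eliminate b: (row1) − 0.14/0.12·(row2) → 0.25·a = 0.36, so a = 1.44.
Then b = (0.6 − 0.18·1.44) / 0.12 = 2.84.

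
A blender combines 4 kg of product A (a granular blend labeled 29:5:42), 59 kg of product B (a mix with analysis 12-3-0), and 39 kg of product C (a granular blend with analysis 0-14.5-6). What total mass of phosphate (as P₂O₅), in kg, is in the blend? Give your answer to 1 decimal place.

7.6 kg P₂O₅

P₂O₅ mass = 5%×4 + 3%×59 + 14.5%×39 = 7.625 kg.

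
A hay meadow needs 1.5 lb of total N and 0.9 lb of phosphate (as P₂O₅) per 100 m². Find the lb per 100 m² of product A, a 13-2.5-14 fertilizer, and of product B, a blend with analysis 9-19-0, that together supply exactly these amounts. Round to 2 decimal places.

Per-100 m² balance (a = product A, b = product B):
N: 0.13·a + 0.09·b = 1.5
P₂O₅: 0.025·a + 0.19·b = 0.9
Eliminate b: (row1) − 0.09/0.19·(row2) → 0.118158·a = 1.07368, so a = 9.08686.
Then b = (0.9 − 0.025·9.08686) / 0.19 = 3.5412.

9.09 lb product A, 3.54 lb product B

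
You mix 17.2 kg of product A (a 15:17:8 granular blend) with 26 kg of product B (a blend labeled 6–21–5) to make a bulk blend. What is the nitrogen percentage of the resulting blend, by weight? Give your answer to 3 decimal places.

9.583% N

Total mass = 17.2 + 26 = 43.2 kg.
N mass = 15%×17.2 + 6%×26 = 4.14 kg.
% N = 4.14 / 43.2 = 9.58333%.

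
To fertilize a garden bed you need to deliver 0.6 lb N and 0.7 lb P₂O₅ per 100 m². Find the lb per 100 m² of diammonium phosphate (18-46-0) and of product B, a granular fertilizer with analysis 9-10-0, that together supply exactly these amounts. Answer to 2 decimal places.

0.13 lb diammonium phosphate, 6.41 lb product B

Per-100 m² balance (a = diammonium phosphate, b = product B):
N: 0.18·a + 0.09·b = 0.6
P₂O₅: 0.46·a + 0.1·b = 0.7
Eliminate a: (row1) − 0.18/0.46·(row2) → 0.0508696·b = 0.326087, so b = 6.41026.
Back-substitute: a = (0.6 − 0.09·6.41026) / 0.18 = 0.128205.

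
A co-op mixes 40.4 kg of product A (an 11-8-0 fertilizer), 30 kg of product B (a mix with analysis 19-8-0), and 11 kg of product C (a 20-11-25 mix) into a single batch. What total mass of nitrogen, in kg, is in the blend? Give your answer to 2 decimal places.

N mass = 11%×40.4 + 19%×30 + 20%×11 = 12.344 kg.

12.34 kg N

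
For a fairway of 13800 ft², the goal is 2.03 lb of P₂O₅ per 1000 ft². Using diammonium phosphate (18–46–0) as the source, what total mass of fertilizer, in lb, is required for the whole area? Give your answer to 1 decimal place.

60.9 lb

Product per 1000 ft² = 2.03 / 46% = 4.41304 lb.
Total product = 4.41304 × 13800 / 1000 = 60.9 lb.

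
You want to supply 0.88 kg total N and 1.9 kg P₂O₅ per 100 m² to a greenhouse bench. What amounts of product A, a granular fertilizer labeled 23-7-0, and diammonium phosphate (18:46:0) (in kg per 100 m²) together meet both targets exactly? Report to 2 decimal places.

0.67 kg product A, 4.03 kg diammonium phosphate

With a, b = kg per 100 m² of product A and diammonium phosphate:
N: 0.23·a + 0.18·b = 0.88
P₂O₅: 0.07·a + 0.46·b = 1.9
Eliminate a: (row1) − 0.23/0.07·(row2) → -1.33143·b = -5.36286, so b = 4.0279.
Back-substitute: a = (0.88 − 0.18·4.0279) / 0.23 = 0.67382.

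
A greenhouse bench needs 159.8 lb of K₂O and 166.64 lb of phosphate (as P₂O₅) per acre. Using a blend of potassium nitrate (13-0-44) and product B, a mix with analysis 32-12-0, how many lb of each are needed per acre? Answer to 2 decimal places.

363.18 lb potassium nitrate, 1388.67 lb product B

Let a = lb of potassium nitrate, b = lb of product B (per acre).
K₂O: 0.44·a + 0·b = 159.8
P₂O₅: 0·a + 0.12·b = 166.64
Solving simultaneously: a = 363.182, b = 1388.667.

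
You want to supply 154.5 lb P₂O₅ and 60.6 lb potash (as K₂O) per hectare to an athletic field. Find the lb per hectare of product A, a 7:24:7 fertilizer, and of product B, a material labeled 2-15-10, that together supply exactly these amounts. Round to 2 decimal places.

471.11 lb product A, 276.22 lb product B

Let a = lb of product A, b = lb of product B (per hectare).
P₂O₅: 0.24·a + 0.15·b = 154.5
K₂O: 0.07·a + 0.1·b = 60.6
From row1: a = (154.5 − 0.15·b) / 0.24.
Into row2: 0.07·(154.5 − 0.15·b)/0.24 + 0.1·b = 60.6 → b = 276.222, a = 471.111.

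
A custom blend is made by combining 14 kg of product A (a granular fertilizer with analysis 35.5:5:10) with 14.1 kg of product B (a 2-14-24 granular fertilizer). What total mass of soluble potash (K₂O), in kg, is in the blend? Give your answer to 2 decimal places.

K₂O mass = 10%×14 + 24%×14.1 = 4.784 kg.

4.78 kg K₂O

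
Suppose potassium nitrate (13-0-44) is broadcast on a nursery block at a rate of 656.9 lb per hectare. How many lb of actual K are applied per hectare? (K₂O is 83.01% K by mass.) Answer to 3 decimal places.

K₂O per hectare = 656.9 × 44% = 289.036 lb.
Elemental K = 289.036 × 0.8301 = 239.9288 lb per hectare.

239.929 lb K per hectare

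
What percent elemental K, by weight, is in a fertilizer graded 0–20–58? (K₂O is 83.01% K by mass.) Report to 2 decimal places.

48.15% K

%K = 58 × 0.8301 = 48.1458%.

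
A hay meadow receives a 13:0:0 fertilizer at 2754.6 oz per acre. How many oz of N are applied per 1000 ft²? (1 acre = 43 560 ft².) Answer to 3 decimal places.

nitrogen per acre = 2754.6 × 13% = 358.098 oz.
Convert to per 1000 ft²: 358.098 × 0.0229568 = 8.2208 oz.

8.221 oz N per thousand sq ft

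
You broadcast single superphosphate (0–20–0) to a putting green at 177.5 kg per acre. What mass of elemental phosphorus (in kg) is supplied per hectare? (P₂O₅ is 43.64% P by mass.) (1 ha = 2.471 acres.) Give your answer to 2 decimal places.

P₂O₅ per acre = 177.5 × 20% = 35.5 kg.
Elemental P = 35.5 × 0.4364 = 15.4922 kg per acre.
Convert to per hectare: 15.4922 × 2.471 = 38.2812 kg.

38.28 kg P per hectare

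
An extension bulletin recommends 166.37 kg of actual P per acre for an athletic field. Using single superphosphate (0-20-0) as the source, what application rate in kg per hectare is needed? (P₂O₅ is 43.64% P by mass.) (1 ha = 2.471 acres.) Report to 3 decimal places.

4710.131 kg of product per hectare

As P₂O₅: 166.37 / 0.4364 = 381.233 kg per acre.
Product per acre = 381.233 / 20% = 1906.16 kg.
Convert to per hectare: 1906.16 × 2.471 = 4710.1314 kg.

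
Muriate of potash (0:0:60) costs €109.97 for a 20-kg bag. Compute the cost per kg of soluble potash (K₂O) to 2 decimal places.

K₂O in bag = 20 × 60% = 12 kg.
Cost per kg K₂O = €109.97 / 12 = €9.1642.

€9.16 per kg K₂O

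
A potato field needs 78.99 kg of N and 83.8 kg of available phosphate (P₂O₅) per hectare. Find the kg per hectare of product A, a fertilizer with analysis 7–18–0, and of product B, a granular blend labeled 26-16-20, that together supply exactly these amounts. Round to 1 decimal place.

Per-hectare balance (a = product A, b = product B):
N: 0.07·a + 0.26·b = 78.99
P₂O₅: 0.18·a + 0.16·b = 83.8
Solving simultaneously: a = 257.011, b = 234.612.

257.0 kg product A, 234.6 kg product B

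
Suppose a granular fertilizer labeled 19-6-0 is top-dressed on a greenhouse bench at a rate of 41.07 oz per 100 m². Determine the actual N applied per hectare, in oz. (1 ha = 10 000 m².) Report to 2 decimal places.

nitrogen per 100 m² = 41.07 × 19% = 7.8033 oz.
Convert to per hectare: 7.8033 × 100 = 780.33 oz.

780.33 oz N per hectare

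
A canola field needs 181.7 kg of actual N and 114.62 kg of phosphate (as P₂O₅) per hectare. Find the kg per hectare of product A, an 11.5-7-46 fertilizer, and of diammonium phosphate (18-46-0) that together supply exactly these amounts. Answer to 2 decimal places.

With a, b = kg per hectare of product A and diammonium phosphate:
N: 0.115·a + 0.18·b = 181.7
P₂O₅: 0.07·a + 0.46·b = 114.62
Solving simultaneously: a = 1562.0447, b = 11.4715.

1562.04 kg product A, 11.47 kg diammonium phosphate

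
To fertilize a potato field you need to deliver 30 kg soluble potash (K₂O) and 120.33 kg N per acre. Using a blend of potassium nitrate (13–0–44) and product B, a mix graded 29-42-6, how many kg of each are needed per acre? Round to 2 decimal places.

Let a = kg of potassium nitrate, b = kg of product B (per acre).
K₂O: 0.44·a + 0.06·b = 30
N: 0.13·a + 0.29·b = 120.33
From row1: a = (30 − 0.06·b) / 0.44.
Into row2: 0.13·(30 − 0.06·b)/0.44 + 0.29·b = 120.33 → b = 409.392, a = 12.3556.

12.36 kg potassium nitrate, 409.39 kg product B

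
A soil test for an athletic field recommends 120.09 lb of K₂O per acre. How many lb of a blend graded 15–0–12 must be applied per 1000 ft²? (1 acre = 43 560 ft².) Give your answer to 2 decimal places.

22.97 lb of product per thousand sq ft

Product per acre = 120.09 / 12% = 1000.75 lb.
Convert to per 1000 ft²: 1000.75 × 0.0229568 = 22.9741 lb.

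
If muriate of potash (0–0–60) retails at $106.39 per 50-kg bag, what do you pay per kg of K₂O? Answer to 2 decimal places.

K₂O in bag = 50 × 60% = 30 kg.
Cost per kg K₂O = $106.39 / 30 = $3.5463.

$3.55 per kg K₂O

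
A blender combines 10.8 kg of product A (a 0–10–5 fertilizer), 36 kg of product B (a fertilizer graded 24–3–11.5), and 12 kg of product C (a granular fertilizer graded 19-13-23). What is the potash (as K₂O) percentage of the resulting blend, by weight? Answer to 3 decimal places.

12.653% K₂O

Total mass = 10.8 + 36 + 12 = 58.8 kg.
K₂O mass = 5%×10.8 + 11.5%×36 + 23%×12 = 7.44 kg.
% K₂O = 7.44 / 58.8 = 12.6531%.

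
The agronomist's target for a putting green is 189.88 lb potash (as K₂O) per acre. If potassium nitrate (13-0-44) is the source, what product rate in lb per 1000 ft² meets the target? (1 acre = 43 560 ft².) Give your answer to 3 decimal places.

9.907 lb of product per thousand sq ft

Product per acre = 189.88 / 44% = 431.545 lb.
Convert to per 1000 ft²: 431.545 × 0.0229568 = 9.90692 lb.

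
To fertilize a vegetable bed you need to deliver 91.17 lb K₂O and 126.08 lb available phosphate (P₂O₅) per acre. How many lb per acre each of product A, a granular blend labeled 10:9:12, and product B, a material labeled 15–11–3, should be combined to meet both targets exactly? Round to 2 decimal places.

594.89 lb product A, 659.46 lb product B

Per-acre balance (a = product A, b = product B):
K₂O: 0.12·a + 0.03·b = 91.17
P₂O₅: 0.09·a + 0.11·b = 126.08
From row1: a = (91.17 − 0.03·b) / 0.12.
Into row2: 0.09·(91.17 − 0.03·b)/0.12 + 0.11·b = 126.08 → b = 659.457, a = 594.886.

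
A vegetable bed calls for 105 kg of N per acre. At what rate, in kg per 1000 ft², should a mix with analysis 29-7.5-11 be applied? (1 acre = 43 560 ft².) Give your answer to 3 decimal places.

8.312 kg of product per thousand sq ft

Product per acre = 105 / 29% = 362.069 kg.
Convert to per 1000 ft²: 362.069 × 0.0229568 = 8.31196 kg.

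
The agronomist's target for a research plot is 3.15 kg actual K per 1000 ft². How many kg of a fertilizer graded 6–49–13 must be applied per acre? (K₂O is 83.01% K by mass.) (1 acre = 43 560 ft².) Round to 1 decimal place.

As K₂O: 3.15 / 0.8301 = 3.79472 kg per 1000 ft².
Product per 1000 ft² = 3.79472 / 13% = 29.1902 kg.
Convert to per acre: 29.1902 × 43.56 = 1271.52 kg.

1271.5 kg of product per acre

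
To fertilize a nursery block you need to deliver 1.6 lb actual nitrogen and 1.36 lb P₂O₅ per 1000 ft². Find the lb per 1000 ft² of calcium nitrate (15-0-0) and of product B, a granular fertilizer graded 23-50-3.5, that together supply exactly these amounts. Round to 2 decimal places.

Per-1000 ft² balance (a = calcium nitrate, b = product B):
N: 0.15·a + 0.23·b = 1.6
P₂O₅: 0·a + 0.5·b = 1.36
Solving simultaneously: a = 6.496, b = 2.72.

6.50 lb calcium nitrate, 2.72 lb product B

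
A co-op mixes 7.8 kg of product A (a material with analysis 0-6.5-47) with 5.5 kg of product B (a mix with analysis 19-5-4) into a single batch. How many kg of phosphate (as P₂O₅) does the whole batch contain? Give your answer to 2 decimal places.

P₂O₅ mass = 6.5%×7.8 + 5%×5.5 = 0.782 kg.

0.78 kg P₂O₅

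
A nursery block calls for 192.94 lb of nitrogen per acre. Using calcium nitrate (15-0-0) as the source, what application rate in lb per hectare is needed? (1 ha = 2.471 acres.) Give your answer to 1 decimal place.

Product per acre = 192.94 / 15% = 1286.27 lb.
Convert to per hectare: 1286.27 × 2.471 = 3178.36 lb.

3178.4 lb of product per hectare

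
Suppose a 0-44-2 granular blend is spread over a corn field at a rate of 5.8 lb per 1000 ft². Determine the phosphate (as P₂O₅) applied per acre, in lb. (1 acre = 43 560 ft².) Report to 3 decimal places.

111.165 lb P₂O₅ per acre

P₂O₅ per 1000 ft² = 5.8 × 44% = 2.552 lb.
Convert to per acre: 2.552 × 43.56 = 111.1651 lb.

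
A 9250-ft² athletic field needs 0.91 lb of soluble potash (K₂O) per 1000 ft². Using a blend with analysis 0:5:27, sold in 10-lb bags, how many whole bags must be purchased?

Product per 1000 ft² = 0.91 / 27% = 3.37037 lb.
Total product = 3.37037 × 9250 / 1000 = 31.1759 lb.
Bags = ⌈31.1759 / 10⌉ = 4.

4 bags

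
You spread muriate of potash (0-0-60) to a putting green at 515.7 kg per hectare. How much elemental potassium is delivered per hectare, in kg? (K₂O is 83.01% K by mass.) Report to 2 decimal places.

K₂O per hectare = 515.7 × 60% = 309.42 kg.
Elemental K = 309.42 × 0.8301 = 256.8495 kg per hectare.

256.85 kg K per hectare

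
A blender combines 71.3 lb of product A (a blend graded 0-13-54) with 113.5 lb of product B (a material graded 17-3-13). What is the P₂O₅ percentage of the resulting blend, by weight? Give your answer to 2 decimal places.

6.86% P₂O₅

Total mass = 71.3 + 113.5 = 184.8 lb.
P₂O₅ mass = 13%×71.3 + 3%×113.5 = 12.674 lb.
% P₂O₅ = 12.674 / 184.8 = 6.85823%.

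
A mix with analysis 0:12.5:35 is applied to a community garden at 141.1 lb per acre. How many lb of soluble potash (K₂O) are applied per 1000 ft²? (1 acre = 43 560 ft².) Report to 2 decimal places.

1.13 lb K₂O per thousand sq ft

K₂O per acre = 141.1 × 35% = 49.385 lb.
Convert to per 1000 ft²: 49.385 × 0.0229568 = 1.13372 lb.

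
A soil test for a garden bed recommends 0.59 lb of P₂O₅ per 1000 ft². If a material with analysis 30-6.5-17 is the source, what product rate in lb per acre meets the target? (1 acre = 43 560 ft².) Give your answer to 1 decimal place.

395.4 lb of product per acre

Product per 1000 ft² = 0.59 / 6.5% = 9.07692 lb.
Convert to per acre: 9.07692 × 43.56 = 395.391 lb.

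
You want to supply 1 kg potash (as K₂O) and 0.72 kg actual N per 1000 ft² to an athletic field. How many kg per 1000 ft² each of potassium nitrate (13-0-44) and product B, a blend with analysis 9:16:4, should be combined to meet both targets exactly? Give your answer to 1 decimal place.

1.8 kg potassium nitrate, 5.4 kg product B

Let a = kg of potassium nitrate, b = kg of product B (per 1000 ft²).
K₂O: 0.44·a + 0.04·b = 1
N: 0.13·a + 0.09·b = 0.72
Solving simultaneously: a = 1.77907, b = 5.43023.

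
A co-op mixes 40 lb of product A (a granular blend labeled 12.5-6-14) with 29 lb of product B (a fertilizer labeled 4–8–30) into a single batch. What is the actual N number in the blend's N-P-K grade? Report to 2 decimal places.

8.93% N

Total mass = 40 + 29 = 69 lb.
N mass = 12.5%×40 + 4%×29 = 6.16 lb.
% N = 6.16 / 69 = 8.92754%.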